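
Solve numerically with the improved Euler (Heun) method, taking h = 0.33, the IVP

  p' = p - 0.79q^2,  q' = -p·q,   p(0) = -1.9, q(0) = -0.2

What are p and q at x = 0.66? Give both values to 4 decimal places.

-3.7710, -1.0137

Heun on (p,q): k1 = f(x_n, state_n); k2 = f(x_n + h, state_n + h·k1); state_{n+1} = state_n + (h/2)·(k1 + k2).
0.000000: (-1.900000, -0.200000)
  k1 = (-1.931600, -0.380000)
  predictor → (-2.537428, -0.325400)
  k2 = (-2.621077, -0.825679)
  → (-2.651192, -0.398937)
0.330000: (-2.651192, -0.398937)
  k1 = (-2.776921, -1.057659)
  predictor → (-3.567576, -0.747964)
  k2 = (-4.009542, -2.668420)
  → (-3.770958, -1.013740)
(p(0.66), q(0.66)) ≈ (-3.7710, -1.0137)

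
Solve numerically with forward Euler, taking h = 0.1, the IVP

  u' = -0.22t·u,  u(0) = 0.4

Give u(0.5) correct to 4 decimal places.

Euler: u_{n+1} = u_n + h·f(t_n, u_n).
t=0.000000, u=0.400000: f=0.000000 → u ← 0.400000 + 0.1·0.000000 = 0.400000
t=0.100000, u=0.400000: f=-0.008800 → u ← 0.400000 + 0.1·(-0.008800) = 0.399120
t=0.200000, u=0.399120: f=-0.017561 → u ← 0.399120 + 0.1·(-0.017561) = 0.397364
t=0.300000, u=0.397364: f=-0.026226 → u ← 0.397364 + 0.1·(-0.026226) = 0.394741
t=0.400000, u=0.394741: f=-0.034737 → u ← 0.394741 + 0.1·(-0.034737) = 0.391268
u(0.5) ≈ 0.3913

0.3913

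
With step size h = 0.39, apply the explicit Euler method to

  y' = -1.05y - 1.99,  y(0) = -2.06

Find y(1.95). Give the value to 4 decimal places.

-1.9071

Euler: y_{n+1} = y_n + h·f(t_n, y_n).
t=0.000000, y=-2.060000: f=0.173000 → y ← -2.060000 + 0.39·0.173000 = -1.992530
t=0.390000, y=-1.992530: f=0.102157 → y ← -1.992530 + 0.39·0.102157 = -1.952689
t=0.780000, y=-1.952689: f=0.060323 → y ← -1.952689 + 0.39·0.060323 = -1.929163
t=1.170000, y=-1.929163: f=0.035621 → y ← -1.929163 + 0.39·0.035621 = -1.915271
t=1.560000, y=-1.915271: f=0.021034 → y ← -1.915271 + 0.39·0.021034 = -1.907067
y(1.95) ≈ -1.9071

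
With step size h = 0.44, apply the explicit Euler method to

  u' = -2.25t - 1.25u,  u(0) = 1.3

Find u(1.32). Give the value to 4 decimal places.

-0.9488

Euler: u_{n+1} = u_n + h·f(t_n, u_n).
t=0.000000, u=1.300000: f=-1.625000 → u ← 1.300000 + 0.44·(-1.625000) = 0.585000
t=0.440000, u=0.585000: f=-1.721250 → u ← 0.585000 + 0.44·(-1.721250) = -0.172350
t=0.880000, u=-0.172350: f=-1.764563 → u ← -0.172350 + 0.44·(-1.764563) = -0.948757
u(1.32) ≈ -0.9488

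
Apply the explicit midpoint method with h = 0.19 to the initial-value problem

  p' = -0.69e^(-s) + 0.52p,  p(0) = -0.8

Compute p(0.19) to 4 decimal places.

-1.0086

Midpoint: k1 = f(s_n, p_n); k2 = f(s_n + h/2, p_n + (h/2)·k1); p_{n+1} = p_n + h·k2.
s=0.000000, p=-0.800000:
  k1 = f(0.000000, -0.800000) = -1.106000
  k2 = f(0.095000, -0.905070) = -1.098104
  p ← -0.800000 + 0.19·(-1.098104) = -1.008640
p(0.19) ≈ -1.0086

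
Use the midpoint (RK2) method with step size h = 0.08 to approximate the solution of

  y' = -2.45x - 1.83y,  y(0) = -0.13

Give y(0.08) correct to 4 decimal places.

-0.1202

Midpoint: k1 = f(x_n, y_n); k2 = f(x_n + h/2, y_n + (h/2)·k1); y_{n+1} = y_n + h·k2.
x=0.000000, y=-0.130000:
  k1 = f(0.000000, -0.130000) = 0.237900
  k2 = f(0.040000, -0.120484) = 0.122486
  y ← -0.130000 + 0.08·0.122486 = -0.120201
y(0.08) ≈ -0.1202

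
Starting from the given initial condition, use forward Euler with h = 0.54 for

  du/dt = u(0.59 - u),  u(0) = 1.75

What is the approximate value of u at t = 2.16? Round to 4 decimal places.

Euler: u_{n+1} = u_n + h·f(t_n, u_n).
t=0.000000, u=1.750000: f=-2.030000 → u ← 1.750000 + 0.54·(-2.030000) = 0.653800
t=0.540000, u=0.653800: f=-0.041712 → u ← 0.653800 + 0.54·(-0.041712) = 0.631275
t=1.080000, u=0.631275: f=-0.026056 → u ← 0.631275 + 0.54·(-0.026056) = 0.617205
t=1.620000, u=0.617205: f=-0.016791 → u ← 0.617205 + 0.54·(-0.016791) = 0.608138
u(2.16) ≈ 0.6081

0.6081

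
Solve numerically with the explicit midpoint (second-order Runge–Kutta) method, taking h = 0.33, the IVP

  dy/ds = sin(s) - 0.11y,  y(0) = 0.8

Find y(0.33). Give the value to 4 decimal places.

0.8257

Midpoint: k1 = f(s_n, y_n); k2 = f(s_n + h/2, y_n + (h/2)·k1); y_{n+1} = y_n + h·k2.
s=0.000000, y=0.800000:
  k1 = f(0.000000, 0.800000) = -0.088000
  k2 = f(0.165000, 0.785480) = 0.077850
  y ← 0.800000 + 0.33·0.077850 = 0.825690
y(0.33) ≈ 0.8257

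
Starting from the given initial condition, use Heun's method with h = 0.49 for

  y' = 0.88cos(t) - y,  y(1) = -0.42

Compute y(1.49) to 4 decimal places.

-0.1878

Heun: k1 = f(t_n, y_n); k2 = f(t_n + h, y_n + h·k1); y_{n+1} = y_n + (h/2)·(k1 + k2).
t=1.000000, y=-0.420000:
  k1 = f(1.000000, -0.420000) = 0.895466
  k2 = f(1.490000, 0.018778) = 0.052245
  y ← -0.420000 + (0.49/2)·(0.895466 + 0.052245) = -0.187811
y(1.49) ≈ -0.1878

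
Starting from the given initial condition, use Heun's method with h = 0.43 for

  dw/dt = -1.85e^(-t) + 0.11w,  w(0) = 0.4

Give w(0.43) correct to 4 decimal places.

-0.2559

Heun: k1 = f(t_n, w_n); k2 = f(t_n + h, w_n + h·k1); w_{n+1} = w_n + (h/2)·(k1 + k2).
t=0.000000, w=0.400000:
  k1 = f(0.000000, 0.400000) = -1.806000
  k2 = f(0.430000, -0.376580) = -1.244866
  w ← 0.400000 + (0.43/2)·(-1.806000 + (-1.244866)) = -0.255936
w(0.43) ≈ -0.2559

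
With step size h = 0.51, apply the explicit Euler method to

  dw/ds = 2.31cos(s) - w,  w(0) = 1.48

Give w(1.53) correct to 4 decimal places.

1.5774

Euler: w_{n+1} = w_n + h·f(s_n, w_n).
s=0.000000, w=1.480000: f=0.830000 → w ← 1.480000 + 0.51·0.830000 = 1.903300
s=0.510000, w=1.903300: f=0.112740 → w ← 1.903300 + 0.51·0.112740 = 1.960797
s=1.020000, w=1.960797: f=-0.751822 → w ← 1.960797 + 0.51·(-0.751822) = 1.577368
w(1.53) ≈ 1.5774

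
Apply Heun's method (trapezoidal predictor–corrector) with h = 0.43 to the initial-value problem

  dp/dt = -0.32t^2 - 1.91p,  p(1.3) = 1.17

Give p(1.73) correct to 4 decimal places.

Heun: k1 = f(t_n, p_n); k2 = f(t_n + h, p_n + h·k1); p_{n+1} = p_n + (h/2)·(k1 + k2).
t=1.300000, p=1.170000:
  k1 = f(1.300000, 1.170000) = -2.775500
  k2 = f(1.730000, -0.023465) = -0.912910
  p ← 1.170000 + (0.43/2)·(-2.775500 + (-0.912910)) = 0.376992
p(1.73) ≈ 0.3770

0.3770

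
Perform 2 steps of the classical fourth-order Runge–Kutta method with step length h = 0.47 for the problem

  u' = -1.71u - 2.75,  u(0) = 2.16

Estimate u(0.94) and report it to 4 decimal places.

RK4: k1 = f(t_n, u_n); k2 = f(t_n + h/2, u_n + (h/2)·k1); k3 = f(t_n + h/2, u_n + (h/2)·k2); k4 = f(t_n + h, u_n + h·k3); u_{n+1} = u_n + (h/6)·(k1 + 2k2 + 2k3 + k4).
t=0.000000, u=2.160000:
  k1 = f(0.000000, 2.160000) = -6.443600
  k2 = f(0.235000, 0.645754) = -3.854239
  k3 = f(0.235000, 1.254254) = -4.894774
  k4 = f(0.470000, -0.140544) = -2.509670
  u ← 2.160000 + (0.47/6)·(k1 + 2k2 + 2k3 + k4) = 0.087982
t=0.470000, u=0.087982:
  k1 = f(0.470000, 0.087982) = -2.900449
  k2 = f(0.705000, -0.593624) = -1.734903
  k3 = f(0.705000, -0.319721) = -2.203278
  k4 = f(0.940000, -0.947559) = -1.129674
  u ← 0.087982 + (0.47/6)·(k1 + 2k2 + 2k3 + k4) = -0.844693
u(0.94) ≈ -0.8447

-0.8447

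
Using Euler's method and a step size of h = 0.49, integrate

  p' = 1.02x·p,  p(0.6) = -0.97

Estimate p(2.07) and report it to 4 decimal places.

Euler: p_{n+1} = p_n + h·f(x_n, p_n).
x=0.600000, p=-0.970000: f=-0.593640 → p ← -0.970000 + 0.49·(-0.593640) = -1.260884
x=1.090000, p=-1.260884: f=-1.401850 → p ← -1.260884 + 0.49·(-1.401850) = -1.947790
x=1.580000, p=-1.947790: f=-3.139059 → p ← -1.947790 + 0.49·(-3.139059) = -3.485929
p(2.07) ≈ -3.4859

-3.4859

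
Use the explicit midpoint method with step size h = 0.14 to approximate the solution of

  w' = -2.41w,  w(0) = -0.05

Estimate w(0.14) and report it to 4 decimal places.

-0.0360

Midpoint: k1 = f(x_n, w_n); k2 = f(x_n + h/2, w_n + (h/2)·k1); w_{n+1} = w_n + h·k2.
x=0.000000, w=-0.050000:
  k1 = f(0.000000, -0.050000) = 0.120500
  k2 = f(0.070000, -0.041565) = 0.100172
  w ← -0.050000 + 0.14·0.100172 = -0.035976
w(0.14) ≈ -0.0360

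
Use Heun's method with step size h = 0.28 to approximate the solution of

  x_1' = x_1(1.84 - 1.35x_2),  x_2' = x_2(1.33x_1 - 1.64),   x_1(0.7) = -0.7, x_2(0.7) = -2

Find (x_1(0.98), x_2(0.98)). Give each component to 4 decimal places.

-1.7228, -0.9856

Heun on (x_1,x_2): k1 = f(s_n, state_n); k2 = f(s_n + h, state_n + h·k1); state_{n+1} = state_n + (h/2)·(k1 + k2).
0.700000: (-0.700000, -2.000000)
  k1 = (-3.178000, 5.142000)
  predictor → (-1.589840, -0.560240)
  k2 = (-4.127740, 2.103414)
  → (-1.722804, -0.985642)
(x_1(0.98), x_2(0.98)) ≈ (-1.7228, -0.9856)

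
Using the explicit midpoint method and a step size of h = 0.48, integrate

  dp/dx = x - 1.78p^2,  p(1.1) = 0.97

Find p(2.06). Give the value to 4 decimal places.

Midpoint: k1 = f(x_n, p_n); k2 = f(x_n + h/2, p_n + (h/2)·k1); p_{n+1} = p_n + h·k2.
x=1.100000, p=0.970000:
  k1 = f(1.100000, 0.970000) = -0.574802
  k2 = f(1.340000, 0.832048) = 0.107701
  p ← 0.970000 + 0.48·0.107701 = 1.021696
x=1.580000, p=1.021696:
  k1 = f(1.580000, 1.021696) = -0.278077
  k2 = f(1.820000, 0.954958) = 0.196739
  p ← 1.021696 + 0.48·0.196739 = 1.116131
p(2.06) ≈ 1.1161

1.1161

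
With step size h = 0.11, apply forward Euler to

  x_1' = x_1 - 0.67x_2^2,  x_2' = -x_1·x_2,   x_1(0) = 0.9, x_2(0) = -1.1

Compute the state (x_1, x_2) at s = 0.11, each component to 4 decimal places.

Euler on (x_1,x_2): x_1_{n+1} = x_1_n + h·x_1', x_2_{n+1} = x_2_n + h·x_2'.
0.000000: (0.900000, -1.100000); f=(0.089300, 0.990000) → (0.909823, -0.991100)
(x_1(0.11), x_2(0.11)) ≈ (0.9098, -0.9911)

0.9098, -0.9911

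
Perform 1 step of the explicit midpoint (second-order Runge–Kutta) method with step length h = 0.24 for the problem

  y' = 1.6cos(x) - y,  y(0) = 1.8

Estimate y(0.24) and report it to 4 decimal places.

Midpoint: k1 = f(x_n, y_n); k2 = f(x_n + h/2, y_n + (h/2)·k1); y_{n+1} = y_n + h·k2.
x=0.000000, y=1.800000:
  k1 = f(0.000000, 1.800000) = -0.200000
  k2 = f(0.120000, 1.776000) = -0.187506
  y ← 1.800000 + 0.24·(-0.187506) = 1.754999
y(0.24) ≈ 1.7550

1.7550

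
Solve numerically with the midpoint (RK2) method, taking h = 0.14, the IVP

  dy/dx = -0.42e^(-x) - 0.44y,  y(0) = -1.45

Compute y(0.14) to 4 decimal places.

Midpoint: k1 = f(x_n, y_n); k2 = f(x_n + h/2, y_n + (h/2)·k1); y_{n+1} = y_n + h·k2.
x=0.000000, y=-1.450000:
  k1 = f(0.000000, -1.450000) = 0.218000
  k2 = f(0.070000, -1.434740) = 0.239680
  y ← -1.450000 + 0.14·0.239680 = -1.416445
y(0.14) ≈ -1.4164

-1.4164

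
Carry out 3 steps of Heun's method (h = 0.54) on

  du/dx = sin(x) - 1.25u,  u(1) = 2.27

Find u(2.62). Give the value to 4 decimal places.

0.8785

Heun: k1 = f(x_n, u_n); k2 = f(x_n + h, u_n + h·k1); u_{n+1} = u_n + (h/2)·(k1 + k2).
x=1.000000, u=2.270000:
  k1 = f(1.000000, 2.270000) = -1.996029
  k2 = f(1.540000, 1.192144) = -0.490655
  u ← 2.270000 + (0.54/2)·(-1.996029 + (-0.490655)) = 1.598595
x=1.540000, u=1.598595:
  k1 = f(1.540000, 1.598595) = -0.998718
  k2 = f(2.080000, 1.059287) = -0.450976
  u ← 1.598595 + (0.54/2)·(-0.998718 + (-0.450976)) = 1.207178
x=2.080000, u=1.207178:
  k1 = f(2.080000, 1.207178) = -0.635839
  k2 = f(2.620000, 0.863825) = -0.581519
  u ← 1.207178 + (0.54/2)·(-0.635839 + (-0.581519)) = 0.878491
u(2.62) ≈ 0.8785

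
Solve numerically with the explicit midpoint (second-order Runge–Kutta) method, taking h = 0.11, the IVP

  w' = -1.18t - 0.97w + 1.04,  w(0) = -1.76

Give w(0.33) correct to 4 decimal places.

Midpoint: k1 = f(t_n, w_n); k2 = f(t_n + h/2, w_n + (h/2)·k1); w_{n+1} = w_n + h·k2.
t=0.000000, w=-1.760000:
  k1 = f(0.000000, -1.760000) = 2.747200
  k2 = f(0.055000, -1.608904) = 2.535737
  w ← -1.760000 + 0.11·2.535737 = -1.481069
t=0.110000, w=-1.481069:
  k1 = f(0.110000, -1.481069) = 2.346837
  k2 = f(0.165000, -1.351993) = 2.156733
  w ← -1.481069 + 0.11·2.156733 = -1.243828
t=0.220000, w=-1.243828:
  k1 = f(0.220000, -1.243828) = 1.986913
  k2 = f(0.275000, -1.134548) = 1.816012
  w ← -1.243828 + 0.11·1.816012 = -1.044067
w(0.33) ≈ -1.0441

-1.0441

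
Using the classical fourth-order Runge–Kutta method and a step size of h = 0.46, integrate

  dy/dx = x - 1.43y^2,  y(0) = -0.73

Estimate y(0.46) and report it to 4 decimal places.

-1.2203

RK4: k1 = f(x_n, y_n); k2 = f(x_n + h/2, y_n + (h/2)·k1); k3 = f(x_n + h/2, y_n + (h/2)·k2); k4 = f(x_n + h, y_n + h·k3); y_{n+1} = y_n + (h/6)·(k1 + 2k2 + 2k3 + k4).
x=0.000000, y=-0.730000:
  k1 = f(0.000000, -0.730000) = -0.762047
  k2 = f(0.230000, -0.905271) = -0.941907
  k3 = f(0.230000, -0.946639) = -1.051458
  k4 = f(0.460000, -1.213671) = -1.646385
  y ← -0.730000 + (0.46/6)·(k1 + 2k2 + 2k3 + k4) = -1.220296
y(0.46) ≈ -1.2203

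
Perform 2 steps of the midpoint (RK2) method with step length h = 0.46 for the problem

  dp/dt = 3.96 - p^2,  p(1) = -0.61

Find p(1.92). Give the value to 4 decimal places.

Midpoint: k1 = f(t_n, p_n); k2 = f(t_n + h/2, p_n + (h/2)·k1); p_{n+1} = p_n + h·k2.
t=1.000000, p=-0.610000:
  k1 = f(1.000000, -0.610000) = 3.587900
  k2 = f(1.230000, 0.215217) = 3.913682
  p ← -0.610000 + 0.46·3.913682 = 1.190294
t=1.460000, p=1.190294:
  k1 = f(1.460000, 1.190294) = 2.543201
  k2 = f(1.690000, 1.775230) = 0.808559
  p ← 1.190294 + 0.46·0.808559 = 1.562231
p(1.92) ≈ 1.5622

1.5622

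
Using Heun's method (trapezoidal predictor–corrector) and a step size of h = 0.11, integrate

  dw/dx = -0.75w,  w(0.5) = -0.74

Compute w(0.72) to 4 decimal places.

Heun: k1 = f(x_n, w_n); k2 = f(x_n + h, w_n + h·k1); w_{n+1} = w_n + (h/2)·(k1 + k2).
x=0.500000, w=-0.740000:
  k1 = f(0.500000, -0.740000) = 0.555000
  k2 = f(0.610000, -0.678950) = 0.509212
  w ← -0.740000 + (0.11/2)·(0.555000 + 0.509212) = -0.681468
x=0.610000, w=-0.681468:
  k1 = f(0.610000, -0.681468) = 0.511101
  k2 = f(0.720000, -0.625247) = 0.468935
  w ← -0.681468 + (0.11/2)·(0.511101 + 0.468935) = -0.627566
w(0.72) ≈ -0.6276

-0.6276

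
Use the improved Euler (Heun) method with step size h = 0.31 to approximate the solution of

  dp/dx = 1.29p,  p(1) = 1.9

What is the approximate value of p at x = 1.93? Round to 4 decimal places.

Heun: k1 = f(x_n, p_n); k2 = f(x_n + h, p_n + h·k1); p_{n+1} = p_n + (h/2)·(k1 + k2).
x=1.000000, p=1.900000:
  k1 = f(1.000000, 1.900000) = 2.451000
  k2 = f(1.310000, 2.659810) = 3.431155
  p ← 1.900000 + (0.31/2)·(2.451000 + 3.431155) = 2.811734
x=1.310000, p=2.811734:
  k1 = f(1.310000, 2.811734) = 3.627137
  k2 = f(1.620000, 3.936146) = 5.077629
  p ← 2.811734 + (0.31/2)·(3.627137 + 5.077629) = 4.160973
x=1.620000, p=4.160973:
  k1 = f(1.620000, 4.160973) = 5.367655
  k2 = f(1.930000, 5.824946) = 7.514180
  p ← 4.160973 + (0.31/2)·(5.367655 + 7.514180) = 6.157657
p(1.93) ≈ 6.1577

6.1577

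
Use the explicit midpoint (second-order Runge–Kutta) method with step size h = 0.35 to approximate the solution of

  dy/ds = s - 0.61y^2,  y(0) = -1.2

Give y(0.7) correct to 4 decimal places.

-1.9769

Midpoint: k1 = f(s_n, y_n); k2 = f(s_n + h/2, y_n + (h/2)·k1); y_{n+1} = y_n + h·k2.
s=0.000000, y=-1.200000:
  k1 = f(0.000000, -1.200000) = -0.878400
  k2 = f(0.175000, -1.353720) = -0.942860
  y ← -1.200000 + 0.35·(-0.942860) = -1.530001
s=0.350000, y=-1.530001:
  k1 = f(0.350000, -1.530001) = -1.077951
  k2 = f(0.525000, -1.718643) = -1.276777
  y ← -1.530001 + 0.35·(-1.276777) = -1.976873
y(0.7) ≈ -1.9769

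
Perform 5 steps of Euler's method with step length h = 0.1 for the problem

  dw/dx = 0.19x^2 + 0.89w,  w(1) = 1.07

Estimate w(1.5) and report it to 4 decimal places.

Euler: w_{n+1} = w_n + h·f(x_n, w_n).
x=1.000000, w=1.070000: f=1.142300 → w ← 1.070000 + 0.1·1.142300 = 1.184230
x=1.100000, w=1.184230: f=1.283865 → w ← 1.184230 + 0.1·1.283865 = 1.312616
x=1.200000, w=1.312616: f=1.441829 → w ← 1.312616 + 0.1·1.441829 = 1.456799
x=1.300000, w=1.456799: f=1.617651 → w ← 1.456799 + 0.1·1.617651 = 1.618564
x=1.400000, w=1.618564: f=1.812922 → w ← 1.618564 + 0.1·1.812922 = 1.799857
w(1.5) ≈ 1.7999

1.7999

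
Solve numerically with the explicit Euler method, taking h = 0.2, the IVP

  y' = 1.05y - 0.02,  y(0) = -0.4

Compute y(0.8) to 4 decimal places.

-0.8792

Euler: y_{n+1} = y_n + h·f(x_n, y_n).
x=0.000000, y=-0.400000: f=-0.440000 → y ← -0.400000 + 0.2·(-0.440000) = -0.488000
x=0.200000, y=-0.488000: f=-0.532400 → y ← -0.488000 + 0.2·(-0.532400) = -0.594480
x=0.400000, y=-0.594480: f=-0.644204 → y ← -0.594480 + 0.2·(-0.644204) = -0.723321
x=0.600000, y=-0.723321: f=-0.779487 → y ← -0.723321 + 0.2·(-0.779487) = -0.879218
y(0.8) ≈ -0.8792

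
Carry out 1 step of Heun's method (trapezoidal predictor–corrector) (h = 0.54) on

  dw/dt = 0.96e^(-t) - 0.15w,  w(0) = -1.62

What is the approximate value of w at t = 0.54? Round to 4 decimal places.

Heun: k1 = f(t_n, w_n); k2 = f(t_n + h, w_n + h·k1); w_{n+1} = w_n + (h/2)·(k1 + k2).
t=0.000000, w=-1.620000:
  k1 = f(0.000000, -1.620000) = 1.203000
  k2 = f(0.540000, -0.970380) = 0.704995
  w ← -1.620000 + (0.54/2)·(1.203000 + 0.704995) = -1.104841
w(0.54) ≈ -1.1048

-1.1048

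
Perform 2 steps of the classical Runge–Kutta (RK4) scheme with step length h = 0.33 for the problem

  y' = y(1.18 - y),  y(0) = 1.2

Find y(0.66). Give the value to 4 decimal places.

RK4: k1 = f(t_n, y_n); k2 = f(t_n + h/2, y_n + (h/2)·k1); k3 = f(t_n + h/2, y_n + (h/2)·k2); k4 = f(t_n + h, y_n + h·k3); y_{n+1} = y_n + (h/6)·(k1 + 2k2 + 2k3 + k4).
t=0.000000, y=1.200000:
  k1 = f(0.000000, 1.200000) = -0.024000
  k2 = f(0.165000, 1.196040) = -0.019184
  k3 = f(0.165000, 1.196835) = -0.020148
  k4 = f(0.330000, 1.193351) = -0.015933
  y ← 1.200000 + (0.33/6)·(k1 + 2k2 + 2k3 + k4) = 1.193477
t=0.330000, y=1.193477:
  k1 = f(0.330000, 1.193477) = -0.016085
  k2 = f(0.495000, 1.190823) = -0.012888
  k3 = f(0.495000, 1.191351) = -0.013522
  k4 = f(0.660000, 1.189015) = -0.010719
  y ← 1.193477 + (0.33/6)·(k1 + 2k2 + 2k3 + k4) = 1.189098
y(0.66) ≈ 1.1891

1.1891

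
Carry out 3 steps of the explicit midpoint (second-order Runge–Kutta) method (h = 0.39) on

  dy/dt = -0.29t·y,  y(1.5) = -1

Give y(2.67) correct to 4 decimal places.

-0.4922

Midpoint: k1 = f(t_n, y_n); k2 = f(t_n + h/2, y_n + (h/2)·k1); y_{n+1} = y_n + h·k2.
t=1.500000, y=-1.000000:
  k1 = f(1.500000, -1.000000) = 0.435000
  k2 = f(1.695000, -0.915175) = 0.449854
  y ← -1.000000 + 0.39·0.449854 = -0.824557
t=1.890000, y=-0.824557:
  k1 = f(1.890000, -0.824557) = 0.451940
  k2 = f(2.085000, -0.736429) = 0.445282
  y ← -0.824557 + 0.39·0.445282 = -0.650897
t=2.280000, y=-0.650897:
  k1 = f(2.280000, -0.650897) = 0.430373
  k2 = f(2.475000, -0.566974) = 0.406946
  y ← -0.650897 + 0.39·0.406946 = -0.492188
y(2.67) ≈ -0.4922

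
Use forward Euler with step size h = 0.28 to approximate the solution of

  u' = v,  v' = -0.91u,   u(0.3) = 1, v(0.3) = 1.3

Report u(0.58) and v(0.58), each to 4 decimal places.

Euler on (u,v): u_{n+1} = u_n + h·u', v_{n+1} = v_n + h·v'.
0.300000: (1.000000, 1.300000); f=(1.300000, -0.910000) → (1.364000, 1.045200)
(u(0.58), v(0.58)) ≈ (1.3640, 1.0452)

1.3640, 1.0452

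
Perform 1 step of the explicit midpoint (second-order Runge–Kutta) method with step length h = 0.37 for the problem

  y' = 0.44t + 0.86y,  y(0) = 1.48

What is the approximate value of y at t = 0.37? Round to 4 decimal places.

2.0560

Midpoint: k1 = f(t_n, y_n); k2 = f(t_n + h/2, y_n + (h/2)·k1); y_{n+1} = y_n + h·k2.
t=0.000000, y=1.480000:
  k1 = f(0.000000, 1.480000) = 1.272800
  k2 = f(0.185000, 1.715468) = 1.556702
  y ← 1.480000 + 0.37·1.556702 = 2.055980
y(0.37) ≈ 2.0560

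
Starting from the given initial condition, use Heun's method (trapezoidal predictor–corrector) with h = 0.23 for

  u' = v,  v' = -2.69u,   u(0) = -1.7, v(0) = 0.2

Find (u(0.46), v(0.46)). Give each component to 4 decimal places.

-1.1393, 2.0980

Heun on (u,v): k1 = f(t_n, state_n); k2 = f(t_n + h, state_n + h·k1); state_{n+1} = state_n + (h/2)·(k1 + k2).
0.000000: (-1.700000, 0.200000)
  k1 = (0.200000, 4.573000)
  predictor → (-1.654000, 1.251790)
  k2 = (1.251790, 4.449260)
  → (-1.533044, 1.237560)
0.230000: (-1.533044, 1.237560)
  k1 = (1.237560, 4.123889)
  predictor → (-1.248405, 2.186054)
  k2 = (2.186054, 3.358210)
  → (-1.139329, 2.098001)
(u(0.46), v(0.46)) ≈ (-1.1393, 2.0980)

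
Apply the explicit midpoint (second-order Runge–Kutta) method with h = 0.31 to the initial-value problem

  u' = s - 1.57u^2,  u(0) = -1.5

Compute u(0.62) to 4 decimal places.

Midpoint: k1 = f(s_n, u_n); k2 = f(s_n + h/2, u_n + (h/2)·k1); u_{n+1} = u_n + h·k2.
s=0.000000, u=-1.500000:
  k1 = f(0.000000, -1.500000) = -3.532500
  k2 = f(0.155000, -2.047537) = -6.427083
  u ← -1.500000 + 0.31·(-6.427083) = -3.492396
s=0.310000, u=-3.492396:
  k1 = f(0.310000, -3.492396) = -18.839021
  k2 = f(0.465000, -6.412444) = -64.092521
  u ← -3.492396 + 0.31·(-64.092521) = -23.361077
u(0.62) ≈ -23.3611

-23.3611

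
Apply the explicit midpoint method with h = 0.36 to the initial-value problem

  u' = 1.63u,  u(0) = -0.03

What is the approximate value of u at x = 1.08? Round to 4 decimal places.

-0.1633

Midpoint: k1 = f(x_n, u_n); k2 = f(x_n + h/2, u_n + (h/2)·k1); u_{n+1} = u_n + h·k2.
x=0.000000, u=-0.030000:
  k1 = f(0.000000, -0.030000) = -0.048900
  k2 = f(0.180000, -0.038802) = -0.063247
  u ← -0.030000 + 0.36·(-0.063247) = -0.052769
x=0.360000, u=-0.052769:
  k1 = f(0.360000, -0.052769) = -0.086013
  k2 = f(0.540000, -0.068251) = -0.111250
  u ← -0.052769 + 0.36·(-0.111250) = -0.092819
x=0.720000, u=-0.092819:
  k1 = f(0.720000, -0.092819) = -0.151295
  k2 = f(0.900000, -0.120052) = -0.195685
  u ← -0.092819 + 0.36·(-0.195685) = -0.163265
u(1.08) ≈ -0.1633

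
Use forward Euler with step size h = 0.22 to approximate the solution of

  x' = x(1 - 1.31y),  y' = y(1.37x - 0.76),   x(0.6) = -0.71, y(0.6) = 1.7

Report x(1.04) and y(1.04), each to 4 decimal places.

Euler on (x,y): x_{n+1} = x_n + h·x', y_{n+1} = y_n + h·y'.
0.600000: (-0.710000, 1.700000); f=(0.871170, -2.945590) → (-0.518343, 1.051970)
0.820000: (-0.518343, 1.051970); f=(0.195975, -1.546532) → (-0.475228, 0.711733)
(x(1.04), y(1.04)) ≈ (-0.4752, 0.7117)

-0.4752, 0.7117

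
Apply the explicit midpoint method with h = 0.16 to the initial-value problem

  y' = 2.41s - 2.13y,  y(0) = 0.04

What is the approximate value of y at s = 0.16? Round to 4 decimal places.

Midpoint: k1 = f(s_n, y_n); k2 = f(s_n + h/2, y_n + (h/2)·k1); y_{n+1} = y_n + h·k2.
s=0.000000, y=0.040000:
  k1 = f(0.000000, 0.040000) = -0.085200
  k2 = f(0.080000, 0.033184) = 0.122118
  y ← 0.040000 + 0.16·0.122118 = 0.059539
y(0.16) ≈ 0.0595

0.0595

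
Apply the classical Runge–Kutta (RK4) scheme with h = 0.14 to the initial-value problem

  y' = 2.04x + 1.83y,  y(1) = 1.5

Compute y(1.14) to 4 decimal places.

2.2853

RK4: k1 = f(x_n, y_n); k2 = f(x_n + h/2, y_n + (h/2)·k1); k3 = f(x_n + h/2, y_n + (h/2)·k2); k4 = f(x_n + h, y_n + h·k3); y_{n+1} = y_n + (h/6)·(k1 + 2k2 + 2k3 + k4).
x=1.000000, y=1.500000:
  k1 = f(1.000000, 1.500000) = 4.785000
  k2 = f(1.070000, 1.834950) = 5.540759
  k3 = f(1.070000, 1.887853) = 5.637571
  k4 = f(1.140000, 2.289260) = 6.514946
  y ← 1.500000 + (0.14/6)·(k1 + 2k2 + 2k3 + k4) = 2.285321
y(1.14) ≈ 2.2853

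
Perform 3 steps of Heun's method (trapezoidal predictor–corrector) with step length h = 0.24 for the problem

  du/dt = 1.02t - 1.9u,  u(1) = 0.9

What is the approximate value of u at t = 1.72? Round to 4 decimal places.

Heun: k1 = f(t_n, u_n); k2 = f(t_n + h, u_n + h·k1); u_{n+1} = u_n + (h/2)·(k1 + k2).
t=1.000000, u=0.900000:
  k1 = f(1.000000, 0.900000) = -0.690000
  k2 = f(1.240000, 0.734400) = -0.130560
  u ← 0.900000 + (0.24/2)·(-0.690000 + (-0.130560)) = 0.801533
t=1.240000, u=0.801533:
  k1 = f(1.240000, 0.801533) = -0.258112
  k2 = f(1.480000, 0.739586) = 0.104387
  u ← 0.801533 + (0.24/2)·(-0.258112 + 0.104387) = 0.783086
t=1.480000, u=0.783086:
  k1 = f(1.480000, 0.783086) = 0.021737
  k2 = f(1.720000, 0.788303) = 0.256625
  u ← 0.783086 + (0.24/2)·(0.021737 + 0.256625) = 0.816489
u(1.72) ≈ 0.8165

0.8165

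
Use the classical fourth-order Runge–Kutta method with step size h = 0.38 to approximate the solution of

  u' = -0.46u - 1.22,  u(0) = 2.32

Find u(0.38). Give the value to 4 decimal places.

RK4: k1 = f(x_n, u_n); k2 = f(x_n + h/2, u_n + (h/2)·k1); k3 = f(x_n + h/2, u_n + (h/2)·k2); k4 = f(x_n + h, u_n + h·k3); u_{n+1} = u_n + (h/6)·(k1 + 2k2 + 2k3 + k4).
x=0.000000, u=2.320000:
  k1 = f(0.000000, 2.320000) = -2.287200
  k2 = f(0.190000, 1.885432) = -2.087299
  k3 = f(0.190000, 1.923413) = -2.104770
  k4 = f(0.380000, 1.520187) = -1.919286
  u ← 2.320000 + (0.38/6)·(k1 + 2k2 + 2k3 + k4) = 1.522594
u(0.38) ≈ 1.5226

1.5226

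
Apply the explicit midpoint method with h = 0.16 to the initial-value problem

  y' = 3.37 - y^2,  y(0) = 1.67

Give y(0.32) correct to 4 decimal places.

1.7781

Midpoint: k1 = f(t_n, y_n); k2 = f(t_n + h/2, y_n + (h/2)·k1); y_{n+1} = y_n + h·k2.
t=0.000000, y=1.670000:
  k1 = f(0.000000, 1.670000) = 0.581100
  k2 = f(0.080000, 1.716488) = 0.423669
  y ← 1.670000 + 0.16·0.423669 = 1.737787
t=0.160000, y=1.737787:
  k1 = f(0.160000, 1.737787) = 0.350096
  k2 = f(0.240000, 1.765795) = 0.251969
  y ← 1.737787 + 0.16·0.251969 = 1.778102
y(0.32) ≈ 1.7781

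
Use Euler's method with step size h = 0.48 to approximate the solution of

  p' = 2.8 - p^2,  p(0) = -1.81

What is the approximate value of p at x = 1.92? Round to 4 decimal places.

-14.6079

Euler: p_{n+1} = p_n + h·f(x_n, p_n).
x=0.000000, p=-1.810000: f=-0.476100 → p ← -1.810000 + 0.48·(-0.476100) = -2.038528
x=0.480000, p=-2.038528: f=-1.355596 → p ← -2.038528 + 0.48·(-1.355596) = -2.689214
x=0.960000, p=-2.689214: f=-4.431873 → p ← -2.689214 + 0.48·(-4.431873) = -4.816514
x=1.440000, p=-4.816514: f=-20.398802 → p ← -4.816514 + 0.48·(-20.398802) = -14.607939
p(1.92) ≈ -14.6079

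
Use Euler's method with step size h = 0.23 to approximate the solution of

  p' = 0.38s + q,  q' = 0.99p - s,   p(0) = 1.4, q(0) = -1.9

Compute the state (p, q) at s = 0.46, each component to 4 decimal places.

0.6194, -1.4148

Euler on (p,q): p_{n+1} = p_n + h·p', q_{n+1} = q_n + h·q'.
0.000000: (1.400000, -1.900000); f=(-1.900000, 1.386000) → (0.963000, -1.581220)
0.230000: (0.963000, -1.581220); f=(-1.493820, 0.723370) → (0.619421, -1.414845)
(p(0.46), q(0.46)) ≈ (0.6194, -1.4148)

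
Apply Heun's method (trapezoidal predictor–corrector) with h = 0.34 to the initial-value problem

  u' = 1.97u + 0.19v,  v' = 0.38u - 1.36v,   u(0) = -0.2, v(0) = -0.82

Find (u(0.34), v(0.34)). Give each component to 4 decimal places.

Heun on (u,v): k1 = f(t_n, state_n); k2 = f(t_n + h, state_n + h·k1); state_{n+1} = state_n + (h/2)·(k1 + k2).
0.000000: (-0.200000, -0.820000)
  k1 = (-0.549800, 1.039200)
  predictor → (-0.386932, -0.466672)
  k2 = (-0.850924, 0.487640)
  → (-0.438123, -0.560437)
(u(0.34), v(0.34)) ≈ (-0.4381, -0.5604)

-0.4381, -0.5604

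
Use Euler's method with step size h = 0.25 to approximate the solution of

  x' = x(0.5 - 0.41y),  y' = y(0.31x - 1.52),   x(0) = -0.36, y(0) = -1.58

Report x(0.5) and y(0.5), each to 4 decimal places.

-0.5656, -0.5464

Euler on (x,y): x_{n+1} = x_n + h·x', y_{n+1} = y_n + h·y'.
0.000000: (-0.360000, -1.580000); f=(-0.413208, 2.577928) → (-0.463302, -0.935518)
0.250000: (-0.463302, -0.935518); f=(-0.409356, 1.556350) → (-0.565641, -0.546431)
(x(0.5), y(0.5)) ≈ (-0.5656, -0.5464)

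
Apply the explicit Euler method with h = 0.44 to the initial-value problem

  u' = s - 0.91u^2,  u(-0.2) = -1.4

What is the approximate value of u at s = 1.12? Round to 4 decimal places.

Euler: u_{n+1} = u_n + h·f(s_n, u_n).
s=-0.200000, u=-1.400000: f=-1.983600 → u ← -1.400000 + 0.44·(-1.983600) = -2.272784
s=0.240000, u=-2.272784: f=-4.460648 → u ← -2.272784 + 0.44·(-4.460648) = -4.235469
s=0.680000, u=-4.235469: f=-15.644670 → u ← -4.235469 + 0.44·(-15.644670) = -11.119124
u(1.12) ≈ -11.1191

-11.1191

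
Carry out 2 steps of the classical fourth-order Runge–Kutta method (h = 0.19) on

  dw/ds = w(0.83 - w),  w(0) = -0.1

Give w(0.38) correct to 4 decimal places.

-0.1435

RK4: k1 = f(s_n, w_n); k2 = f(s_n + h/2, w_n + (h/2)·k1); k3 = f(s_n + h/2, w_n + (h/2)·k2); k4 = f(s_n + h, w_n + h·k3); w_{n+1} = w_n + (h/6)·(k1 + 2k2 + 2k3 + k4).
s=0.000000, w=-0.100000:
  k1 = f(0.000000, -0.100000) = -0.093000
  k2 = f(0.095000, -0.108835) = -0.102178
  k3 = f(0.095000, -0.109707) = -0.103092
  k4 = f(0.190000, -0.119588) = -0.113559
  w ← -0.100000 + (0.19/6)·(k1 + 2k2 + 2k3 + k4) = -0.119541
s=0.190000, w=-0.119541:
  k1 = f(0.190000, -0.119541) = -0.113510
  k2 = f(0.285000, -0.130325) = -0.125154
  k3 = f(0.285000, -0.131431) = -0.126362
  k4 = f(0.380000, -0.143550) = -0.139753
  w ← -0.119541 + (0.19/6)·(k1 + 2k2 + 2k3 + k4) = -0.143491
w(0.38) ≈ -0.1435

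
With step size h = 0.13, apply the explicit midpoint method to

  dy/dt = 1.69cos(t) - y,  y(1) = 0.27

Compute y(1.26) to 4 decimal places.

Midpoint: k1 = f(t_n, y_n); k2 = f(t_n + h/2, y_n + (h/2)·k1); y_{n+1} = y_n + h·k2.
t=1.000000, y=0.270000:
  k1 = f(1.000000, 0.270000) = 0.643111
  k2 = f(1.065000, 0.311802) = 0.507010
  y ← 0.270000 + 0.13·0.507010 = 0.335911
t=1.130000, y=0.335911:
  k1 = f(1.130000, 0.335911) = 0.385144
  k2 = f(1.195000, 0.360946) = 0.259307
  y ← 0.335911 + 0.13·0.259307 = 0.369621
y(1.26) ≈ 0.3696

0.3696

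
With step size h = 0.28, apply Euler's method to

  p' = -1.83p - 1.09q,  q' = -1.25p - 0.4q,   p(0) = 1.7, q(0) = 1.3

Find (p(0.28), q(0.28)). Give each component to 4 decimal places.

0.4322, 0.5594

Euler on (p,q): p_{n+1} = p_n + h·p', q_{n+1} = q_n + h·q'.
0.000000: (1.700000, 1.300000); f=(-4.528000, -2.645000) → (0.432160, 0.559400)
(p(0.28), q(0.28)) ≈ (0.4322, 0.5594)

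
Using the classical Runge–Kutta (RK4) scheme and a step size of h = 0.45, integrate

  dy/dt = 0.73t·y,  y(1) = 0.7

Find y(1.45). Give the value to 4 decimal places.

RK4: k1 = f(t_n, y_n); k2 = f(t_n + h/2, y_n + (h/2)·k1); k3 = f(t_n + h/2, y_n + (h/2)·k2); k4 = f(t_n + h, y_n + h·k3); y_{n+1} = y_n + (h/6)·(k1 + 2k2 + 2k3 + k4).
t=1.000000, y=0.700000:
  k1 = f(1.000000, 0.700000) = 0.511000
  k2 = f(1.225000, 0.814975) = 0.728791
  k3 = f(1.225000, 0.863978) = 0.772612
  k4 = f(1.450000, 1.047676) = 1.108965
  y ← 0.700000 + (0.45/6)·(k1 + 2k2 + 2k3 + k4) = 1.046708
y(1.45) ≈ 1.0467

1.0467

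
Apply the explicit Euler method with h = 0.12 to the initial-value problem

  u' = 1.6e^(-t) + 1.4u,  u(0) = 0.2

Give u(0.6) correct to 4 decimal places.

1.5447

Euler: u_{n+1} = u_n + h·f(t_n, u_n).
t=0.000000, u=0.200000: f=1.880000 → u ← 0.200000 + 0.12·1.880000 = 0.425600
t=0.120000, u=0.425600: f=2.014913 → u ← 0.425600 + 0.12·2.014913 = 0.667390
t=0.240000, u=0.667390: f=2.192950 → u ← 0.667390 + 0.12·2.192950 = 0.930544
t=0.360000, u=0.930544: f=2.419043 → u ← 0.930544 + 0.12·2.419043 = 1.220829
t=0.480000, u=1.220829: f=2.699214 → u ← 1.220829 + 0.12·2.699214 = 1.544734
u(0.6) ≈ 1.5447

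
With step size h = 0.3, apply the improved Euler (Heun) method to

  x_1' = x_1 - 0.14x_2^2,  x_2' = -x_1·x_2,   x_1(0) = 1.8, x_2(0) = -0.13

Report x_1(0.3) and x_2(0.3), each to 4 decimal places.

2.4205, -0.0739

Heun on (x_1,x_2): k1 = f(x_n, state_n); k2 = f(x_n + h, state_n + h·k1); state_{n+1} = state_n + (h/2)·(k1 + k2).
0.000000: (1.800000, -0.130000)
  k1 = (1.797634, 0.234000)
  predictor → (2.339290, -0.059800)
  k2 = (2.338790, 0.139890)
  → (2.420464, -0.073917)
(x_1(0.3), x_2(0.3)) ≈ (2.4205, -0.0739)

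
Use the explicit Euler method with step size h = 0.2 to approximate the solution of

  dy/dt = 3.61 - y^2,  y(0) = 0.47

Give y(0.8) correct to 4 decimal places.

1.8774

Euler: y_{n+1} = y_n + h·f(t_n, y_n).
t=0.000000, y=0.470000: f=3.389100 → y ← 0.470000 + 0.2·3.389100 = 1.147820
t=0.200000, y=1.147820: f=2.292509 → y ← 1.147820 + 0.2·2.292509 = 1.606322
t=0.400000, y=1.606322: f=1.029730 → y ← 1.606322 + 0.2·1.029730 = 1.812268
t=0.600000, y=1.812268: f=0.325685 → y ← 1.812268 + 0.2·0.325685 = 1.877405
y(0.8) ≈ 1.8774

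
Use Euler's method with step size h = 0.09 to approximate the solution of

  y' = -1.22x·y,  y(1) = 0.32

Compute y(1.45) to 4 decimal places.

0.1598

Euler: y_{n+1} = y_n + h·f(x_n, y_n).
x=1.000000, y=0.320000: f=-0.390400 → y ← 0.320000 + 0.09·(-0.390400) = 0.284864
x=1.090000, y=0.284864: f=-0.378812 → y ← 0.284864 + 0.09·(-0.378812) = 0.250771
x=1.180000, y=0.250771: f=-0.361010 → y ← 0.250771 + 0.09·(-0.361010) = 0.218280
x=1.270000, y=0.218280: f=-0.338203 → y ← 0.218280 + 0.09·(-0.338203) = 0.187842
x=1.360000, y=0.187842: f=-0.311667 → y ← 0.187842 + 0.09·(-0.311667) = 0.159792
y(1.45) ≈ 0.1598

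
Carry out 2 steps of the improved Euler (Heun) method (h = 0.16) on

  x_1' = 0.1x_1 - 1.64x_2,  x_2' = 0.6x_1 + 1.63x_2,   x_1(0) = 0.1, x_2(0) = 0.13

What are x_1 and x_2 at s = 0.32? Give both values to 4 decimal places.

Heun on (x_1,x_2): k1 = f(s_n, state_n); k2 = f(s_n + h, state_n + h·k1); state_{n+1} = state_n + (h/2)·(k1 + k2).
0.000000: (0.100000, 0.130000)
  k1 = (-0.203200, 0.271900)
  predictor → (0.067488, 0.173504)
  k2 = (-0.277798, 0.323304)
  → (0.061520, 0.177616)
0.160000: (0.061520, 0.177616)
  k1 = (-0.285139, 0.326427)
  predictor → (0.015898, 0.229845)
  k2 = (-0.375355, 0.384186)
  → (0.008681, 0.234465)
(x_1(0.32), x_2(0.32)) ≈ (0.0087, 0.2345)

0.0087, 0.2345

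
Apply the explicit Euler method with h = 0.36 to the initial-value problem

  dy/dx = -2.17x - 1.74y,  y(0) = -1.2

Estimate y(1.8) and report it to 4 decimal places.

Euler: y_{n+1} = y_n + h·f(x_n, y_n).
x=0.000000, y=-1.200000: f=2.088000 → y ← -1.200000 + 0.36·2.088000 = -0.448320
x=0.360000, y=-0.448320: f=-0.001123 → y ← -0.448320 + 0.36·(-0.001123) = -0.448724
x=0.720000, y=-0.448724: f=-0.781620 → y ← -0.448724 + 0.36·(-0.781620) = -0.730107
x=1.080000, y=-0.730107: f=-1.073213 → y ← -0.730107 + 0.36·(-1.073213) = -1.116464
x=1.440000, y=-1.116464: f=-1.182152 → y ← -1.116464 + 0.36·(-1.182152) = -1.542039
y(1.8) ≈ -1.5420

-1.5420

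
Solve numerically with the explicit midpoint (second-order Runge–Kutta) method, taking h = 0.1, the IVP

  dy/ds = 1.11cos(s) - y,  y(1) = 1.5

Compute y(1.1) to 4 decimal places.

1.4097

Midpoint: k1 = f(s_n, y_n); k2 = f(s_n + h/2, y_n + (h/2)·k1); y_{n+1} = y_n + h·k2.
s=1.000000, y=1.500000:
  k1 = f(1.000000, 1.500000) = -0.900264
  k2 = f(1.050000, 1.454987) = -0.902683
  y ← 1.500000 + 0.1·(-0.902683) = 1.409732
y(1.1) ≈ 1.4097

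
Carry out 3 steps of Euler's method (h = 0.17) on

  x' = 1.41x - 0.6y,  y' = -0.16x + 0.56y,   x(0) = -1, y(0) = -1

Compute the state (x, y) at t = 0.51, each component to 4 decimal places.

Euler on (x,y): x_{n+1} = x_n + h·x', y_{n+1} = y_n + h·y'.
0.000000: (-1.000000, -1.000000); f=(-0.810000, -0.400000) → (-1.137700, -1.068000)
0.170000: (-1.137700, -1.068000); f=(-0.963357, -0.416048) → (-1.301471, -1.138728)
0.340000: (-1.301471, -1.138728); f=(-1.151837, -0.429452) → (-1.497283, -1.211735)
(x(0.51), y(0.51)) ≈ (-1.4973, -1.2117)

-1.4973, -1.2117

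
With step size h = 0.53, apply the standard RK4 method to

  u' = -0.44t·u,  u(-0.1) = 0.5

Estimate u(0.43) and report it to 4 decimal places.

RK4: k1 = f(t_n, u_n); k2 = f(t_n + h/2, u_n + (h/2)·k1); k3 = f(t_n + h/2, u_n + (h/2)·k2); k4 = f(t_n + h, u_n + h·k3); u_{n+1} = u_n + (h/6)·(k1 + 2k2 + 2k3 + k4).
t=-0.100000, u=0.500000:
  k1 = f(-0.100000, 0.500000) = 0.022000
  k2 = f(0.165000, 0.505830) = -0.036723
  k3 = f(0.165000, 0.490268) = -0.035593
  k4 = f(0.430000, 0.481135) = -0.091031
  u ← 0.500000 + (0.53/6)·(k1 + 2k2 + 2k3 + k4) = 0.481126
u(0.43) ≈ 0.4811

0.4811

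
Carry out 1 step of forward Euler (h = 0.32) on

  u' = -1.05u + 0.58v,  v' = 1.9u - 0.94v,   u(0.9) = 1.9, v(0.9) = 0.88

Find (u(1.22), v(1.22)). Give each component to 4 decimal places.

1.4249, 1.7705

Euler on (u,v): u_{n+1} = u_n + h·u', v_{n+1} = v_n + h·v'.
0.900000: (1.900000, 0.880000); f=(-1.484600, 2.782800) → (1.424928, 1.770496)
(u(1.22), v(1.22)) ≈ (1.4249, 1.7705)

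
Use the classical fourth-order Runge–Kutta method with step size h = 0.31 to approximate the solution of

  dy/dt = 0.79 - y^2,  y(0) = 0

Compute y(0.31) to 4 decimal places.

RK4: k1 = f(t_n, y_n); k2 = f(t_n + h/2, y_n + (h/2)·k1); k3 = f(t_n + h/2, y_n + (h/2)·k2); k4 = f(t_n + h, y_n + h·k3); y_{n+1} = y_n + (h/6)·(k1 + 2k2 + 2k3 + k4).
t=0.000000, y=0.000000:
  k1 = f(0.000000, 0.000000) = 0.790000
  k2 = f(0.155000, 0.122450) = 0.775006
  k3 = f(0.155000, 0.120126) = 0.775570
  k4 = f(0.310000, 0.240427) = 0.732195
  y ← 0.000000 + (0.31/6)·(k1 + 2k2 + 2k3 + k4) = 0.238873
y(0.31) ≈ 0.2389

0.2389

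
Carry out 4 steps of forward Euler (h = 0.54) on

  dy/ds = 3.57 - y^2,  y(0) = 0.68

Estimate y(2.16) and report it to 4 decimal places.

1.3385

Euler: y_{n+1} = y_n + h·f(s_n, y_n).
s=0.000000, y=0.680000: f=3.107600 → y ← 0.680000 + 0.54·3.107600 = 2.358104
s=0.540000, y=2.358104: f=-1.990654 → y ← 2.358104 + 0.54·(-1.990654) = 1.283151
s=1.080000, y=1.283151: f=1.923525 → y ← 1.283151 + 0.54·1.923525 = 2.321854
s=1.620000, y=2.321854: f=-1.821005 → y ← 2.321854 + 0.54·(-1.821005) = 1.338511
y(2.16) ≈ 1.3385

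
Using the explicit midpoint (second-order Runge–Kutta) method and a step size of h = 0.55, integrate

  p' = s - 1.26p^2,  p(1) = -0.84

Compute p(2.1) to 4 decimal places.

Midpoint: k1 = f(s_n, p_n); k2 = f(s_n + h/2, p_n + (h/2)·k1); p_{n+1} = p_n + h·k2.
s=1.000000, p=-0.840000:
  k1 = f(1.000000, -0.840000) = 0.110944
  k2 = f(1.275000, -0.809490) = 0.449354
  p ← -0.840000 + 0.55·0.449354 = -0.592855
s=1.550000, p=-0.592855:
  k1 = f(1.550000, -0.592855) = 1.107138
  k2 = f(1.825000, -0.288392) = 1.720206
  p ← -0.592855 + 0.55·1.720206 = 0.353258
p(2.1) ≈ 0.3533

0.3533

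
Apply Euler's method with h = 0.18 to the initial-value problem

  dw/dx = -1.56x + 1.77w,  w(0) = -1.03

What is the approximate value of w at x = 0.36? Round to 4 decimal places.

-1.8414

Euler: w_{n+1} = w_n + h·f(x_n, w_n).
x=0.000000, w=-1.030000: f=-1.823100 → w ← -1.030000 + 0.18·(-1.823100) = -1.358158
x=0.180000, w=-1.358158: f=-2.684740 → w ← -1.358158 + 0.18·(-2.684740) = -1.841411
w(0.36) ≈ -1.8414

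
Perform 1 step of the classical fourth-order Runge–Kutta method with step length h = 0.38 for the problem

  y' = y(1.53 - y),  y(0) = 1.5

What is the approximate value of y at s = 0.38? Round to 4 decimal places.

1.5131

RK4: k1 = f(s_n, y_n); k2 = f(s_n + h/2, y_n + (h/2)·k1); k3 = f(s_n + h/2, y_n + (h/2)·k2); k4 = f(s_n + h, y_n + h·k3); y_{n+1} = y_n + (h/6)·(k1 + 2k2 + 2k3 + k4).
s=0.000000, y=1.500000:
  k1 = f(0.000000, 1.500000) = 0.045000
  k2 = f(0.190000, 1.508550) = 0.032358
  k3 = f(0.190000, 1.506148) = 0.035925
  k4 = f(0.380000, 1.513651) = 0.024746
  y ← 1.500000 + (0.38/6)·(k1 + 2k2 + 2k3 + k4) = 1.513066
y(0.38) ≈ 1.5131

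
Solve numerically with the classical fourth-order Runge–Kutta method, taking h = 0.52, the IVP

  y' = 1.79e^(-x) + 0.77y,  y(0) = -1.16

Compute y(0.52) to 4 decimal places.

-0.8229

RK4: k1 = f(x_n, y_n); k2 = f(x_n + h/2, y_n + (h/2)·k1); k3 = f(x_n + h/2, y_n + (h/2)·k2); k4 = f(x_n + h, y_n + h·k3); y_{n+1} = y_n + (h/6)·(k1 + 2k2 + 2k3 + k4).
x=0.000000, y=-1.160000:
  k1 = f(0.000000, -1.160000) = 0.896800
  k2 = f(0.260000, -0.926832) = 0.666522
  k3 = f(0.260000, -0.986704) = 0.620420
  k4 = f(0.520000, -0.837382) = 0.419408
  y ← -1.160000 + (0.52/6)·(k1 + 2k2 + 2k3 + k4) = -0.822859
y(0.52) ≈ -0.8229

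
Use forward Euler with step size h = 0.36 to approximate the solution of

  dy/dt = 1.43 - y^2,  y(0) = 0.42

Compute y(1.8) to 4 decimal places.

Euler: y_{n+1} = y_n + h·f(t_n, y_n).
t=0.000000, y=0.420000: f=1.253600 → y ← 0.420000 + 0.36·1.253600 = 0.871296
t=0.360000, y=0.871296: f=0.670843 → y ← 0.871296 + 0.36·0.670843 = 1.112800
t=0.720000, y=1.112800: f=0.191677 → y ← 1.112800 + 0.36·0.191677 = 1.181803
t=1.080000, y=1.181803: f=0.033341 → y ← 1.181803 + 0.36·0.033341 = 1.193806
t=1.440000, y=1.193806: f=0.004827 → y ← 1.193806 + 0.36·0.004827 = 1.195544
y(1.8) ≈ 1.1955

1.1955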